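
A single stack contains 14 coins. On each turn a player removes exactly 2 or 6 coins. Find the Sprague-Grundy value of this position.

1

Build the Grundy sequence with g(k) = mex{g(k−s) : s ∈ {2, 6}, s ≤ k}:
g(0) = mex{} = 0
g(1) = mex{} = 0
g(2) = mex{0} = 1
g(3) = mex{0} = 1
g(4) = mex{1} = 0
g(5) = mex{1} = 0
g(6) = mex{0} = 1
g(7) = mex{0} = 1
g(8) = mex{1} = 0
g(9) = mex{1} = 0
g(10) = mex{0} = 1
g(11) = mex{0} = 1
g(12) = mex{1} = 0
g(13) = mex{1} = 0
g(14) = mex{0} = 1
So g(14) = 1.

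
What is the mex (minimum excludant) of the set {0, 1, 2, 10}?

The values 0, 1, 2 are all present; 3 is the first non-negative integer missing from the set.

3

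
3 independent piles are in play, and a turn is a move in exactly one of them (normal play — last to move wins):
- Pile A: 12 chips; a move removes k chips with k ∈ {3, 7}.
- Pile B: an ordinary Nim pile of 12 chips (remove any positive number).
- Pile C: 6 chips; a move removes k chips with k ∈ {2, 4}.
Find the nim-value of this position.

12

Grundy values for pile A (subtraction set {3, 7}):
g(0) = mex{} = 0
g(1) = mex{} = 0
g(2) = mex{} = 0
g(3) = mex{0} = 1
g(4) = mex{0} = 1
g(5) = mex{0} = 1
g(6) = mex{1} = 0
g(7) = mex{0,1} = 2
g(8) = mex{0,1} = 2
g(9) = mex{0} = 1
g(10) = mex{1,2} = 0
g(11) = mex{1,2} = 0
g(12) = mex{1} = 0
So g(12) = 0.
Pile B is a plain Nim pile of size 12, so its Grundy value is 12.
Grundy values for pile C (subtraction set {2, 4}):
g(0) = mex{} = 0
g(1) = mex{} = 0
g(2) = mex{0} = 1
g(3) = mex{0} = 1
g(4) = mex{0,1} = 2
g(5) = mex{0,1} = 2
g(6) = mex{1,2} = 0
So g(6) = 0.
By the Sprague-Grundy theorem, the Grundy value of a sum of independent games is the XOR of the component values.
Combined value = 0 ⊕ 12 ⊕ 0 = 12.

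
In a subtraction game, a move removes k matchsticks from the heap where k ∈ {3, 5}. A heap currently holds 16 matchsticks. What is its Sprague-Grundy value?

Grundy values for subtraction set {3, 5}:
k:     0  1  2  3  4  5  6  7  8  9 10 11 12 13 14 15 16
g(k):  0  0  0  1  1  1  2  2  0  0  0  1  1  1  2  2  0
So g(16) = 0.

0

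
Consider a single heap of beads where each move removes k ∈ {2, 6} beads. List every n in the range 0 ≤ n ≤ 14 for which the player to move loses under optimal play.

0, 1, 4, 5, 8, 9, 12, 13

Build the Grundy sequence with g(k) = mex{g(k−s) : s ∈ {2, 6}, s ≤ k}:
g(0) = mex{} = 0
g(1) = mex{} = 0
g(2) = mex{0} = 1
g(3) = mex{0} = 1
g(4) = mex{1} = 0
g(5) = mex{1} = 0
g(6) = mex{0} = 1
g(7) = mex{0} = 1
g(8) = mex{1} = 0
g(9) = mex{1} = 0
g(10) = mex{0} = 1
g(11) = mex{0} = 1
g(12) = mex{1} = 0
g(13) = mex{1} = 0
g(14) = mex{0} = 1
The P-positions (g = 0) in 0..14 are 0, 1, 4, 5, 8, 9, 12, 13.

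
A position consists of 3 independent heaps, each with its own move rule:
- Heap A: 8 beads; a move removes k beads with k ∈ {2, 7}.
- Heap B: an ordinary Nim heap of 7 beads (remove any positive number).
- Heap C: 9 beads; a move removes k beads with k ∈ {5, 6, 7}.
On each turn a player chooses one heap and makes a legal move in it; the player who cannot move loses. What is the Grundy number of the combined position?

4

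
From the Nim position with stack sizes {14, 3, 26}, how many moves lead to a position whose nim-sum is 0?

Compute the nim-sum pairwise:
14 XOR 3 = 13
13 XOR 26 = 23
The overall nim-sum is X = 23. A stack of size p has a winning move iff p XOR X < p (reduce it to p XOR X).
  14: 14 XOR 23 = 25 ≥ 14 — no move.
  3: 3 XOR 23 = 20 ≥ 3 — no move.
  26: 26 XOR 23 = 13 < 26 — winning move (to 13).
That gives 1 winning move.

1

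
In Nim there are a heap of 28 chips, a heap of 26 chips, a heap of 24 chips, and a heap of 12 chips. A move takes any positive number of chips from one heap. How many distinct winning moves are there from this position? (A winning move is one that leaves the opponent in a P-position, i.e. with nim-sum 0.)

Nim-sum: 28 XOR 26 XOR 24 XOR 12 = 18.
The overall nim-sum is X = 18. A heap of size p has a winning move iff p XOR X < p (reduce it to p XOR X).
  28: 28 XOR 18 = 14 < 28 — winning move (to 14).
  26: 26 XOR 18 = 8 < 26 — winning move (to 8).
  24: 24 XOR 18 = 10 < 24 — winning move (to 10).
  12: 12 XOR 18 = 30 ≥ 12 — no move.
That gives 3 winning moves.

3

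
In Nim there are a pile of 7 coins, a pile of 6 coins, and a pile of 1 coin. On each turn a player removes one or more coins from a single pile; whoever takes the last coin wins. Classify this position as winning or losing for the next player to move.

Nim-sum: 7 ^ 6 ^ 1 = 0.
The nim-sum is 0, so this is a P-position: the player to move is in a losing position under optimal play.

Losing position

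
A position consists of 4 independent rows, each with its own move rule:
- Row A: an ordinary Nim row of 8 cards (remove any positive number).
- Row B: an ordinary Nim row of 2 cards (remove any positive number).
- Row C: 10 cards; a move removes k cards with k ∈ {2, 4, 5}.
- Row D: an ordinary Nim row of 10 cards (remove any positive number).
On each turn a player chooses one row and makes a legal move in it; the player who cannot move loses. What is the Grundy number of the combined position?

1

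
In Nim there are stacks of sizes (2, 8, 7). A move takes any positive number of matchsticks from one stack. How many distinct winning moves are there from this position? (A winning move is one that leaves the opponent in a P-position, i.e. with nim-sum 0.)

Nim-sum: 2 ⊕ 8 ⊕ 7 = 13.
The overall nim-sum is X = 13. A stack of size p has a winning move iff p XOR X < p (reduce it to p XOR X).
  2: 2 XOR 13 = 15 ≥ 2 — no move.
  8: 8 XOR 13 = 5 < 8 — winning move (to 5).
  7: 7 XOR 13 = 10 ≥ 7 — no move.
That gives 1 winning move.

1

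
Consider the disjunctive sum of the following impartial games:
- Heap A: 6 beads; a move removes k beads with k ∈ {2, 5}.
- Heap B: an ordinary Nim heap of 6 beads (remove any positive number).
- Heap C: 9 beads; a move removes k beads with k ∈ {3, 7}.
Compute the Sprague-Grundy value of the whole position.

6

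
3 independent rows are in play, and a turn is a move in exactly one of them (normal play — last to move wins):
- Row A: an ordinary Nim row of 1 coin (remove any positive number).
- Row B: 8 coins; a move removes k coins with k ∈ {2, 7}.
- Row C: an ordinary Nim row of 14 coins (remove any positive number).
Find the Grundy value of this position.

13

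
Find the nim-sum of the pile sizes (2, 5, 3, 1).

Bitwise XOR of the heap sizes:
  010  (2)
  101  (5)
  011  (3)
  001  (1)
  ---
  101  (5)

5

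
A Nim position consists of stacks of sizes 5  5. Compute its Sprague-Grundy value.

Nim-sum: 5 ⊕ 5 = 0.

0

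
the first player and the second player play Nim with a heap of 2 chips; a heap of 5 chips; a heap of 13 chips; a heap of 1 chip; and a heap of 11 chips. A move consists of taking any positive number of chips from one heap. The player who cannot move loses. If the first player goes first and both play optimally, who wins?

the second player wins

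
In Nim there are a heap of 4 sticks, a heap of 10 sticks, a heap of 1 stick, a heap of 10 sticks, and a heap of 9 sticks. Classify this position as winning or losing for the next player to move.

In binary:
  0100  (4)
  1010  (10)
  0001  (1)
  1010  (10)
  1001  (9)
  ----
  1100  (12)
The nim-sum is 12 ≠ 0, so this is an N-position: the player to move can win.

Winning position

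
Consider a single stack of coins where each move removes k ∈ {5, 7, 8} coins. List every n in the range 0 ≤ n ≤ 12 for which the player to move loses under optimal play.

0, 1, 2, 3, 4

Compute g(0), g(1), … for moves {5, 7, 8}:
k:     0  1  2  3  4  5  6  7  8  9 10 11 12
g(k):  0  0  0  0  0  1  1  1  1  1  2  2  2
The P-positions (g = 0) in 0..12 are 0, 1, 2, 3, 4.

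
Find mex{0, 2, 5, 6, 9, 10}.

0 is in the set but 1 is not, so the mex is 1.

1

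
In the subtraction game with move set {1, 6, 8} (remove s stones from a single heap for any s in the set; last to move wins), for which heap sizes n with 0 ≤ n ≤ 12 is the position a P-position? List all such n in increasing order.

0, 2, 4, 7, 9, 11

Grundy values for subtraction set {1, 6, 8}:
g(0) = mex{} = 0
g(1) = mex{0} = 1
g(2) = mex{1} = 0
g(3) = mex{0} = 1
g(4) = mex{1} = 0
g(5) = mex{0} = 1
g(6) = mex{0,1} = 2
g(7) = mex{1,2} = 0
g(8) = mex{0} = 1
g(9) = mex{1} = 0
g(10) = mex{0} = 1
g(11) = mex{1} = 0
g(12) = mex{0,2} = 1
The P-positions (g = 0) in 0..12 are 0, 2, 4, 7, 9, 11.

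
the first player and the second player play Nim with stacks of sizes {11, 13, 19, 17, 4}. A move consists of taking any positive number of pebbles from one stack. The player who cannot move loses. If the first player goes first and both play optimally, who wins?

Nim-sum: 11 ^ 13 ^ 19 ^ 17 ^ 4 = 0.
The nim-sum is 0, so this is a P-position: the player to move is in a losing position under optimal play; the first player is about to move from it and so loses — the second player wins.

the second player wins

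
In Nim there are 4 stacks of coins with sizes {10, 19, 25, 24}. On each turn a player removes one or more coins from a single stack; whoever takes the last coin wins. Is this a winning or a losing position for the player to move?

Bitwise XOR of the heap sizes:
  01010  (10)
  10011  (19)
  11001  (25)
  11000  (24)
  -----
  11000  (24)
The nim-sum is 24 ≠ 0, so this is an N-position: the player to move can win.

Winning position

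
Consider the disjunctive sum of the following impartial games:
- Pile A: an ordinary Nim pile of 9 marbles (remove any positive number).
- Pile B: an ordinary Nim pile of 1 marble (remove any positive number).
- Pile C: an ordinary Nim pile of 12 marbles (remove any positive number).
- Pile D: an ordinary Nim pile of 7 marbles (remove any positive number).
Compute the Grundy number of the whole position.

3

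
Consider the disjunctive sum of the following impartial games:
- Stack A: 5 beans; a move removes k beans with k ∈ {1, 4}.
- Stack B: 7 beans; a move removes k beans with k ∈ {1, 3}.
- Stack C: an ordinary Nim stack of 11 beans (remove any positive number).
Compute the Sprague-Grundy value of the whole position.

10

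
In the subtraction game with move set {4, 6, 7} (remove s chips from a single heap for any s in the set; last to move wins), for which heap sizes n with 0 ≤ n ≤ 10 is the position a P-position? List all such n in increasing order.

0, 1, 2, 3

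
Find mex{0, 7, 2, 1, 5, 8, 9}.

3

The values 0, 1, 2 are all present; 3 is the first non-negative integer missing from the set.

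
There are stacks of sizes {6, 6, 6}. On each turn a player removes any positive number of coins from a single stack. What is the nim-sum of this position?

6

Write each in binary and XOR column by column:
  110  (6)
  110  (6)
  110  (6)
  ---
  110  (6)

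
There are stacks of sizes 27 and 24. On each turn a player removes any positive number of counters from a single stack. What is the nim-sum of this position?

Write each in binary and XOR column by column:
  11011  (27)
  11000  (24)
  -----
  00011  (3)

3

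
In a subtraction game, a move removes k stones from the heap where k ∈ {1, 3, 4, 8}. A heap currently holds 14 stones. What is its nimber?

0

Compute g(0), g(1), … for moves {1, 3, 4, 8}:
k:     0  1  2  3  4  5  6  7  8  9 10 11 12 13 14
g(k):  0  1  0  1  2  3  2  0  1  0  1  2  3  2  0
So g(14) = 0.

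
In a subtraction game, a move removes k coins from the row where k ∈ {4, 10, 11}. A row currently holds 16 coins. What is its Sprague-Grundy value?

Build the Grundy sequence with g(k) = mex{g(k−s) : s ∈ {4, 10, 11}, s ≤ k}:
k:     0  1  2  3  4  5  6  7  8  9 10 11 12 13 14 15 16
g(k):  0  0  0  0  1  1  1  1  0  0  2  2  1  1  3  0  0
So g(16) = 0.

0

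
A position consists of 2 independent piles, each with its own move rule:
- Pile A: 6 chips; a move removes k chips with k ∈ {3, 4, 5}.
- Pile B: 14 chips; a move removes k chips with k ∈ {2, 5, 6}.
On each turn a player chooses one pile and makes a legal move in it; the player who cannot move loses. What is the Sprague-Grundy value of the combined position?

3

Build the Grundy sequence for pile A with g(k) = mex{g(k−s) : s ∈ {3, 4, 5}, s ≤ k}:
g(0) = mex{} = 0
g(1) = mex{} = 0
g(2) = mex{} = 0
g(3) = mex{0} = 1
g(4) = mex{0} = 1
g(5) = mex{0} = 1
g(6) = mex{0,1} = 2
So g(6) = 2.
Build the Grundy sequence for pile B with g(k) = mex{g(k−s) : s ∈ {2, 5, 6}, s ≤ k}:
k:     0  1  2  3  4  5  6  7  8  9 10 11 12 13 14
g(k):  0  0  1  1  0  2  1  3  0  2  1  0  0  1  1
So g(14) = 1.
The value of a disjunctive sum is the nim-sum of the parts.
Combined value = 2 XOR 1 = 3.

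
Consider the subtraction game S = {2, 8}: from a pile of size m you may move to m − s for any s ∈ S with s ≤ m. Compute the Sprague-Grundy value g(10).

Compute g(0), g(1), … for moves {2, 8}:
k:     0  1  2  3  4  5  6  7  8  9 10
g(k):  0  0  1  1  0  0  1  1  2  2  0
So g(10) = 0.

0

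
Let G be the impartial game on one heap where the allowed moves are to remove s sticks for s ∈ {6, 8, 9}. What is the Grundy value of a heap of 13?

Build the Grundy sequence with g(k) = mex{g(k−s) : s ∈ {6, 8, 9}, s ≤ k}:
k:     0  1  2  3  4  5  6  7  8  9 10 11 12 13
g(k):  0  0  0  0  0  0  1  1  1  1  1  1  2  2
So g(13) = 2.

2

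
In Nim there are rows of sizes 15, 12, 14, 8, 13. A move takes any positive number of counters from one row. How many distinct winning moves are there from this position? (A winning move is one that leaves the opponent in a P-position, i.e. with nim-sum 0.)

5

Nim-sum: 15 ⊕ 12 ⊕ 14 ⊕ 8 ⊕ 13 = 8.
The overall nim-sum is X = 8. A row of size p has a winning move iff p XOR X < p (reduce it to p XOR X).
  15: 15 XOR 8 = 7 < 15 — winning move (to 7).
  12: 12 XOR 8 = 4 < 12 — winning move (to 4).
  14: 14 XOR 8 = 6 < 14 — winning move (to 6).
  8: 8 XOR 8 = 0 < 8 — winning move (to 0).
  13: 13 XOR 8 = 5 < 13 — winning move (to 5).
That gives 5 winning moves.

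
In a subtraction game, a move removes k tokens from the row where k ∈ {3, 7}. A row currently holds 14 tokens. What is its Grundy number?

1

Compute g(0), g(1), … for moves {3, 7}:
k:     0  1  2  3  4  5  6  7  8  9 10 11 12 13 14
g(k):  0  0  0  1  1  1  0  2  2  1  0  0  0  1  1
So g(14) = 1.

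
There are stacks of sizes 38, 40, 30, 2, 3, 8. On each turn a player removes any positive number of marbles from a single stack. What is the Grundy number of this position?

Write each in binary and XOR column by column:
  100110  (38)
  101000  (40)
  011110  (30)
  000010  (2)
  000011  (3)
  001000  (8)
  ------
  011001  (25)

25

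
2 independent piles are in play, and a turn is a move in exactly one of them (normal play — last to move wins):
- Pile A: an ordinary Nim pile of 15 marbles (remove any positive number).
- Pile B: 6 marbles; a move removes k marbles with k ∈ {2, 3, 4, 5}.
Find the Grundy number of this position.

12

Pile A is a plain Nim pile of size 15, so its Grundy value is 15.
For pile B, compute g(0), g(1), … with moves {2, 3, 4, 5}:
k:     0  1  2  3  4  5  6
g(k):  0  0  1  1  2  2  3
So g(6) = 3.
By the Sprague-Grundy theorem, the Grundy value of a sum of independent games is the XOR of the component values.
Combined value = 15 ⊕ 3 = 12.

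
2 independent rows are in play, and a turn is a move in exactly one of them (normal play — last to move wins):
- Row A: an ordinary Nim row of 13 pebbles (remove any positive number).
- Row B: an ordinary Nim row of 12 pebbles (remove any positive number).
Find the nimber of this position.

Row A is a plain Nim row of size 13, so its Grundy value is 13.
Row B is a plain Nim row of size 12, so its Grundy value is 12.
The value of a disjunctive sum is the nim-sum of the parts.
Combined value = 13 XOR 12 = 1.

1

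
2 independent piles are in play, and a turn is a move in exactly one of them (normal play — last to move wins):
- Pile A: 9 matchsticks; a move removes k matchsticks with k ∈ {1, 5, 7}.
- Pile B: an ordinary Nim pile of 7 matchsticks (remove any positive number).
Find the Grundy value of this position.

Build the Grundy sequence for pile A with g(k) = mex{g(k−s) : s ∈ {1, 5, 7}, s ≤ k}:
k:     0  1  2  3  4  5  6  7  8  9
g(k):  0  1  0  1  0  1  0  1  0  1
So g(9) = 1.
Pile B is a plain Nim pile of size 7, so its Grundy value is 7.
The value of a disjunctive sum is the nim-sum of the parts.
Combined value = 1 XOR 7 = 6.

6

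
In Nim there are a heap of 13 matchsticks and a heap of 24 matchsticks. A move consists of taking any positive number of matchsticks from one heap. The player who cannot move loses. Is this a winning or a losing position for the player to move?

Winning position

Write each in binary and XOR column by column:
  01101  (13)
  11000  (24)
  -----
  10101  (21)
The nim-sum is 21 ≠ 0, so this is an N-position: the player to move can win.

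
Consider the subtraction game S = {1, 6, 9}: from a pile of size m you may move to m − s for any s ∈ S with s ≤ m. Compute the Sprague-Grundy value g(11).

Build the Grundy sequence with g(k) = mex{g(k−s) : s ∈ {1, 6, 9}, s ≤ k}:
g(0) = mex{} = 0
g(1) = mex{0} = 1
g(2) = mex{1} = 0
g(3) = mex{0} = 1
g(4) = mex{1} = 0
g(5) = mex{0} = 1
g(6) = mex{0,1} = 2
g(7) = mex{1,2} = 0
g(8) = mex{0} = 1
g(9) = mex{0,1} = 2
g(10) = mex{0,1,2} = 3
g(11) = mex{0,1,3} = 2
So g(11) = 2.

2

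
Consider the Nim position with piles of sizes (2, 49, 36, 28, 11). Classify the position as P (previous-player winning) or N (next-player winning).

P-position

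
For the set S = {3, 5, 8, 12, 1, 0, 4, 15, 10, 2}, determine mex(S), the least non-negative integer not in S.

6

The values 0, 1, 2, 3, 4, 5 are all present; 6 is the first non-negative integer missing from the set.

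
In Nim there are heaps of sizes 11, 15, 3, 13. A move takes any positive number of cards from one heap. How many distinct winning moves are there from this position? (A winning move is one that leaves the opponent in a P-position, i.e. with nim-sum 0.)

3

In binary:
  1011  (11)
  1111  (15)
  0011  (3)
  1101  (13)
  ----
  1010  (10)
The overall nim-sum is X = 10. A heap of size p has a winning move iff p XOR X < p (reduce it to p XOR X).
  11: 11 XOR 10 = 1 < 11 — winning move (to 1).
  15: 15 XOR 10 = 5 < 15 — winning move (to 5).
  3: 3 XOR 10 = 9 ≥ 3 — no move.
  13: 13 XOR 10 = 7 < 13 — winning move (to 7).
That gives 3 winning moves.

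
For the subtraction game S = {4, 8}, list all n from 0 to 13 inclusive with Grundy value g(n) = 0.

0, 1, 2, 3, 12, 13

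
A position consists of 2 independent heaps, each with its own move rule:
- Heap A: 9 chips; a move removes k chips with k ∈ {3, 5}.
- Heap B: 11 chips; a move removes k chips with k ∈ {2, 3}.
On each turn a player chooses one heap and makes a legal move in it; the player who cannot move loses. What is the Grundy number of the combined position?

For heap A, compute g(0), g(1), … with moves {3, 5}:
k:     0  1  2  3  4  5  6  7  8  9
g(k):  0  0  0  1  1  1  2  2  0  0
So g(9) = 0.
Build the Grundy sequence for heap B with g(k) = mex{g(k−s) : s ∈ {2, 3}, s ≤ k}:
g(0) = mex{} = 0
g(1) = mex{} = 0
g(2) = mex{0} = 1
g(3) = mex{0} = 1
g(4) = mex{0,1} = 2
g(5) = mex{1} = 0
g(6) = mex{1,2} = 0
g(7) = mex{0,2} = 1
g(8) = mex{0} = 1
g(9) = mex{0,1} = 2
g(10) = mex{1} = 0
g(11) = mex{1,2} = 0
So g(11) = 0.
The value of a disjunctive sum is the nim-sum of the parts.
Combined value = 0 ⊕ 0 = 0.

0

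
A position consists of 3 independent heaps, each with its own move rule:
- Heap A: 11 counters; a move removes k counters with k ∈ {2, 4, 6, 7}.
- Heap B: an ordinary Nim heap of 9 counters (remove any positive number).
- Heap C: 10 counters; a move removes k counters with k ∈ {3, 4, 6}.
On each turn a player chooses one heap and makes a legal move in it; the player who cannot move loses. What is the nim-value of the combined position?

8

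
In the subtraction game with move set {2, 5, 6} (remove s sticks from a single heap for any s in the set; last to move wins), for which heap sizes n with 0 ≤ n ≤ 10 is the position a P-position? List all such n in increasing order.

0, 1, 4, 8

Build the Grundy sequence with g(k) = mex{g(k−s) : s ∈ {2, 5, 6}, s ≤ k}:
k:     0  1  2  3  4  5  6  7  8  9 10
g(k):  0  0  1  1  0  2  1  3  0  2  1
The P-positions (g = 0) in 0..10 are 0, 1, 4, 8.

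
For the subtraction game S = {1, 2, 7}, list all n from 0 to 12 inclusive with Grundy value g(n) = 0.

Grundy values for subtraction set {1, 2, 7}:
k:     0  1  2  3  4  5  6  7  8  9 10 11 12
g(k):  0  1  2  0  1  2  0  1  2  0  1  2  0
The P-positions (g = 0) in 0..12 are 0, 3, 6, 9, 12.

0, 3, 6, 9, 12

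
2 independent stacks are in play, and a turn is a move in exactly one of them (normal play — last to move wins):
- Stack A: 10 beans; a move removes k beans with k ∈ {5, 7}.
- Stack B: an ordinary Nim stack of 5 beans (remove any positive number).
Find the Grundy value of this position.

Grundy values for stack A (subtraction set {5, 7}):
g(0) = mex{} = 0
g(1) = mex{} = 0
g(2) = mex{} = 0
g(3) = mex{} = 0
g(4) = mex{} = 0
g(5) = mex{0} = 1
g(6) = mex{0} = 1
g(7) = mex{0} = 1
g(8) = mex{0} = 1
g(9) = mex{0} = 1
g(10) = mex{0,1} = 2
So g(10) = 2.
Stack B is a plain Nim stack of size 5, so its Grundy value is 5.
The value of a disjunctive sum is the nim-sum of the parts.
Combined value = 2 XOR 5 = 7.

7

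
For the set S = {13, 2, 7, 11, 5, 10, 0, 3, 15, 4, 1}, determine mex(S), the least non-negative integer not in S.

The values 0, 1, 2, 3, 4, 5 are all present; 6 is the first non-negative integer missing from the set.

6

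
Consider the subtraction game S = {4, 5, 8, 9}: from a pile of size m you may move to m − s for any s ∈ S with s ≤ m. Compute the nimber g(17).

1

Grundy values for subtraction set {4, 5, 8, 9}:
k:     0  1  2  3  4  5  6  7  8  9 10 11 12 13 14 15 16 17
g(k):  0  0  0  0  1  1  1  1  2  2  2  2  3  0  0  0  0  1
So g(17) = 1.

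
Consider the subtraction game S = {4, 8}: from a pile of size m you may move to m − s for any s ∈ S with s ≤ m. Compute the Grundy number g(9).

2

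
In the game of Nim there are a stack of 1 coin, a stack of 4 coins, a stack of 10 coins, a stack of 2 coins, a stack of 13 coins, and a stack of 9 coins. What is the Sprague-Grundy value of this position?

Nim-sum: 1 ⊕ 4 ⊕ 10 ⊕ 2 ⊕ 13 ⊕ 9 = 9.

9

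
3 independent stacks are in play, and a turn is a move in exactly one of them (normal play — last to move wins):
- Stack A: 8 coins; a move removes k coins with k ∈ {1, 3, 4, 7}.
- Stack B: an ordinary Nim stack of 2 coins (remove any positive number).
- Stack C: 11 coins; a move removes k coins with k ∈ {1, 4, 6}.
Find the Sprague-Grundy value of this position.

For stack A, compute g(0), g(1), … with moves {1, 3, 4, 7}:
g(0) = mex{} = 0
g(1) = mex{0} = 1
g(2) = mex{1} = 0
g(3) = mex{0} = 1
g(4) = mex{0,1} = 2
g(5) = mex{0,1,2} = 3
g(6) = mex{0,1,3} = 2
g(7) = mex{0,1,2} = 3
g(8) = mex{1,2,3} = 0
So g(8) = 0.
Stack B is a plain Nim stack of size 2, so its Grundy value is 2.
For stack C, compute g(0), g(1), … with moves {1, 4, 6}:
k:     0  1  2  3  4  5  6  7  8  9 10 11
g(k):  0  1  0  1  2  0  1  0  1  2  0  1
So g(11) = 1.
The value of a disjunctive sum is the nim-sum of the parts.
Combined value = 0 ⊕ 2 ⊕ 1 = 3.

3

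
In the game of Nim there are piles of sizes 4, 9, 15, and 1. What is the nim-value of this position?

Nim-sum: 4 ⊕ 9 ⊕ 15 ⊕ 1 = 3.

3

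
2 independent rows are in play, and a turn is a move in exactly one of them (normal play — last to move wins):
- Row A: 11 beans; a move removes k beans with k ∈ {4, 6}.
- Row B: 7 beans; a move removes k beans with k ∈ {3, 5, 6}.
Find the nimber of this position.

2

Grundy values for row A (subtraction set {4, 6}):
g(0) = mex{} = 0
g(1) = mex{} = 0
g(2) = mex{} = 0
g(3) = mex{} = 0
g(4) = mex{0} = 1
g(5) = mex{0} = 1
g(6) = mex{0} = 1
g(7) = mex{0} = 1
g(8) = mex{0,1} = 2
g(9) = mex{0,1} = 2
g(10) = mex{1} = 0
g(11) = mex{1} = 0
So g(11) = 0.
For row B, compute g(0), g(1), … with moves {3, 5, 6}:
k:     0  1  2  3  4  5  6  7
g(k):  0  0  0  1  1  1  2  2
So g(7) = 2.
By the Sprague-Grundy theorem, the Grundy value of a sum of independent games is the XOR of the component values.
Combined value = 0 XOR 2 = 2.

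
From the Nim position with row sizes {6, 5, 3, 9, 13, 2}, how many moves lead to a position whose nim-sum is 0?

3

Compute the nim-sum pairwise:
6 XOR 5 = 3
3 XOR 3 = 0
0 XOR 9 = 9
9 XOR 13 = 4
4 XOR 2 = 6
The overall nim-sum is X = 6. A row of size p has a winning move iff p XOR X < p (reduce it to p XOR X).
  6: 6 XOR 6 = 0 < 6 — winning move (to 0).
  5: 5 XOR 6 = 3 < 5 — winning move (to 3).
  3: 3 XOR 6 = 5 ≥ 3 — no move.
  9: 9 XOR 6 = 15 ≥ 9 — no move.
  13: 13 XOR 6 = 11 < 13 — winning move (to 11).
  2: 2 XOR 6 = 4 ≥ 2 — no move.
That gives 3 winning moves.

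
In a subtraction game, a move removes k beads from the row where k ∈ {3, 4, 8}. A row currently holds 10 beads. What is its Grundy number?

Grundy values for subtraction set {3, 4, 8}:
k:     0  1  2  3  4  5  6  7  8  9 10
g(k):  0  0  0  1  1  1  2  0  2  3  1
So g(10) = 1.

1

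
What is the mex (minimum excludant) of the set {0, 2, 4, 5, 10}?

1

0 is in the set but 1 is not, so the mex is 1.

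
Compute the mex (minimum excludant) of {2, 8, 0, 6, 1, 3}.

4

The values 0, 1, 2, 3 are all present; 4 is the first non-negative integer missing from the set.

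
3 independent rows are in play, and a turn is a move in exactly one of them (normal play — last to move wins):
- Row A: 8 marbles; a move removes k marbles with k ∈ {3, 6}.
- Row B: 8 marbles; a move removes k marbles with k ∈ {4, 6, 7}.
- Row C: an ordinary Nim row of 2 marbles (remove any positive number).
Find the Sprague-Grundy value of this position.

2

Grundy values for row A (subtraction set {3, 6}):
k:     0  1  2  3  4  5  6  7  8
g(k):  0  0  0  1  1  1  2  2  2
So g(8) = 2.
Build the Grundy sequence for row B with g(k) = mex{g(k−s) : s ∈ {4, 6, 7}, s ≤ k}:
k:     0  1  2  3  4  5  6  7  8
g(k):  0  0  0  0  1  1  1  1  2
So g(8) = 2.
Row C is a plain Nim row of size 2, so its Grundy value is 2.
The value of a disjunctive sum is the nim-sum of the parts.
Combined value = 2 XOR 2 XOR 2 = 2.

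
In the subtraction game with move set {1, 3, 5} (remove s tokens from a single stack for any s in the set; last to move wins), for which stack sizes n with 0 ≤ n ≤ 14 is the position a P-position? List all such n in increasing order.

0, 2, 4, 6, 8, 10, 12, 14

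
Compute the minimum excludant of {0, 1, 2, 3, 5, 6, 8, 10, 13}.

4

The values 0, 1, 2, 3 are all present; 4 is the first non-negative integer missing from the set.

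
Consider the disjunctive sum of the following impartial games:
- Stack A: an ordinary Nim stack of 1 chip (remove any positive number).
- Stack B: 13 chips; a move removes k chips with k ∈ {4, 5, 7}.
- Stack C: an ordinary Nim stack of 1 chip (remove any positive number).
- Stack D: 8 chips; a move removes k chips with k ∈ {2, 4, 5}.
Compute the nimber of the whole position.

0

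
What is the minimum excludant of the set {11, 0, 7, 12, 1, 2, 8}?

3

The values 0, 1, 2 are all present; 3 is the first non-negative integer missing from the set.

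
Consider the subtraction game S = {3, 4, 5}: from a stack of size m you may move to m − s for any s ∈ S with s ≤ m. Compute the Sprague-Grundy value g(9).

0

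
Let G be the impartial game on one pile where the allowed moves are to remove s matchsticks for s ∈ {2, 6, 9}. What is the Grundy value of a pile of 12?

0

Build the Grundy sequence with g(k) = mex{g(k−s) : s ∈ {2, 6, 9}, s ≤ k}:
k:     0  1  2  3  4  5  6  7  8  9 10 11 12
g(k):  0  0  1  1  0  0  1  1  0  2  1  3  0
So g(12) = 0.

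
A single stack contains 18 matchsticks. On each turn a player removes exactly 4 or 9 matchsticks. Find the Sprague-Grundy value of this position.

Compute g(0), g(1), … for moves {4, 9}:
k:     0  1  2  3  4  5  6  7  8  9 10 11 12 13 14 15 16 17 18
g(k):  0  0  0  0  1  1  1  1  0  2  2  2  1  0  0  0  0  1  1
So g(18) = 1.

1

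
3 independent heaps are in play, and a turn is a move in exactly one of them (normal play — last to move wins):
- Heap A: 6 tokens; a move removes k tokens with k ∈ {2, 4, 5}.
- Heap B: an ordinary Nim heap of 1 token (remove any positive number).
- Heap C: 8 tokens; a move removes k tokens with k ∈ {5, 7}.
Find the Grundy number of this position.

Build the Grundy sequence for heap A with g(k) = mex{g(k−s) : s ∈ {2, 4, 5}, s ≤ k}:
g(0) = mex{} = 0
g(1) = mex{} = 0
g(2) = mex{0} = 1
g(3) = mex{0} = 1
g(4) = mex{0,1} = 2
g(5) = mex{0,1} = 2
g(6) = mex{0,1,2} = 3
So g(6) = 3.
Heap B is a plain Nim heap of size 1, so its Grundy value is 1.
For heap C, compute g(0), g(1), … with moves {5, 7}:
g(0) = mex{} = 0
g(1) = mex{} = 0
g(2) = mex{} = 0
g(3) = mex{} = 0
g(4) = mex{} = 0
g(5) = mex{0} = 1
g(6) = mex{0} = 1
g(7) = mex{0} = 1
g(8) = mex{0} = 1
So g(8) = 1.
The value of a disjunctive sum is the nim-sum of the parts.
Combined value = 3 ⊕ 1 ⊕ 1 = 3.

3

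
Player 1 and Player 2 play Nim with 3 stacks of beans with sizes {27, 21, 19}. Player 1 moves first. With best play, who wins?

In binary:
  11011  (27)
  10101  (21)
  10011  (19)
  -----
  11101  (29)
The nim-sum is 29 ≠ 0, so this is an N-position: the player to move can win; Player 1 has a winning move.

Player 1 wins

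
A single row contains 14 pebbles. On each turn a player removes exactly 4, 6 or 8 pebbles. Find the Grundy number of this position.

0

Build the Grundy sequence with g(k) = mex{g(k−s) : s ∈ {4, 6, 8}, s ≤ k}:
g(0) = mex{} = 0
g(1) = mex{} = 0
g(2) = mex{} = 0
g(3) = mex{} = 0
g(4) = mex{0} = 1
g(5) = mex{0} = 1
g(6) = mex{0} = 1
g(7) = mex{0} = 1
g(8) = mex{0,1} = 2
g(9) = mex{0,1} = 2
g(10) = mex{0,1} = 2
g(11) = mex{0,1} = 2
g(12) = mex{1,2} = 0
g(13) = mex{1,2} = 0
g(14) = mex{1,2} = 0
So g(14) = 0.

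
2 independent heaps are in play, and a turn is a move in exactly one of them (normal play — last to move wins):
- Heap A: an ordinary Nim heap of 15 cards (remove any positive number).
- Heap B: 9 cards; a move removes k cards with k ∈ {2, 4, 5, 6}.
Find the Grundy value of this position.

15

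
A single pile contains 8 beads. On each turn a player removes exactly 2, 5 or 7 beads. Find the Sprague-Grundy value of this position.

2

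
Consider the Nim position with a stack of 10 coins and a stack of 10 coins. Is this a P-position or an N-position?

Bitwise XOR of the heap sizes:
  1010  (10)
  1010  (10)
  ----
  0000  (0)
The nim-sum is 0, so this is a P-position: the player to move is in a losing position under optimal play.

P-position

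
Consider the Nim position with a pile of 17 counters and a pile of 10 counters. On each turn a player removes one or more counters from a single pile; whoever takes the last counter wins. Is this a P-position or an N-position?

N-position

Nim-sum: 17 ^ 10 = 27.
The nim-sum is 27 ≠ 0, so this is an N-position: the player to move can win.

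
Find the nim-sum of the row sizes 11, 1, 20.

30

Bitwise XOR of the heap sizes:
  01011  (11)
  00001  (1)
  10100  (20)
  -----
  11110  (30)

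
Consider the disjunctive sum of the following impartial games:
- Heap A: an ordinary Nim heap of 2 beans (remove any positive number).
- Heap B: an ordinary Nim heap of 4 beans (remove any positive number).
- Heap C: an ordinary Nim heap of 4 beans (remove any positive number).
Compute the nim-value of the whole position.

2

Heap A is a plain Nim heap of size 2, so its Grundy value is 2.
Heap B is a plain Nim heap of size 4, so its Grundy value is 4.
Heap C is a plain Nim heap of size 4, so its Grundy value is 4.
The value of a disjunctive sum is the nim-sum of the parts.
Combined value = 2 ⊕ 4 ⊕ 4 = 2.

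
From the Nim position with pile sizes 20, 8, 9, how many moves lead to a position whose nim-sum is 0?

Write each in binary and XOR column by column:
  10100  (20)
  01000  (8)
  01001  (9)
  -----
  10101  (21)
The overall nim-sum is X = 21. A pile of size p has a winning move iff p XOR X < p (reduce it to p XOR X).
  20: 20 XOR 21 = 1 < 20 — winning move (to 1).
  8: 8 XOR 21 = 29 ≥ 8 — no move.
  9: 9 XOR 21 = 28 ≥ 9 — no move.
That gives 1 winning move.

1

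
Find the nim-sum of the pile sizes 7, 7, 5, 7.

2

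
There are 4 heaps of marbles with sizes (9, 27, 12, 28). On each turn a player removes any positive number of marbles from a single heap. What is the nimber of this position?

2

Nim-sum: 9 XOR 27 XOR 12 XOR 28 = 2.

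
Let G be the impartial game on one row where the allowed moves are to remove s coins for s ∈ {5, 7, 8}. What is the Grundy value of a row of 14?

0

Grundy values for subtraction set {5, 7, 8}:
k:     0  1  2  3  4  5  6  7  8  9 10 11 12 13 14
g(k):  0  0  0  0  0  1  1  1  1  1  2  2  2  0  0
So g(14) = 0.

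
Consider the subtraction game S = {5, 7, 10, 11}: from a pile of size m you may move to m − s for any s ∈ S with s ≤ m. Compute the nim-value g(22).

1

Build the Grundy sequence with g(k) = mex{g(k−s) : s ∈ {5, 7, 10, 11}, s ≤ k}:
k:     0  1  2  3  4  5  6  7  8  9 10 11 12 13 14 15 16 17 18 19 20 21 22
g(k):  0  0  0  0  0  1  1  1  1  1  2  2  2  2  2  3  0  0  0  0  0  1  1
So g(22) = 1.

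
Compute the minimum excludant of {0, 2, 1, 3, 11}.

4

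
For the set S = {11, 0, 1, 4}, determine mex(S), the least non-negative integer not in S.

2

The values 0, 1 are all present; 2 is the first non-negative integer missing from the set.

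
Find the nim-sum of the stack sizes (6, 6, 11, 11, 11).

11

Compute the nim-sum pairwise:
6 ^ 6 = 0
0 ^ 11 = 11
11 ^ 11 = 0
0 ^ 11 = 11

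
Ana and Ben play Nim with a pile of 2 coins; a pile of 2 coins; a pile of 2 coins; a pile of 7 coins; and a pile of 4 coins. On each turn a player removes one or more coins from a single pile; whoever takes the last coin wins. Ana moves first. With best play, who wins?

Nim-sum: 2 XOR 2 XOR 2 XOR 7 XOR 4 = 1.
The nim-sum is 1 ≠ 0, so this is an N-position: the player to move can win; Ana has a winning move.

Ana wins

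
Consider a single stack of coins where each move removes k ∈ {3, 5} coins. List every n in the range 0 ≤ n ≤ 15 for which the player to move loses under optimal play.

0, 1, 2, 8, 9, 10

Grundy values for subtraction set {3, 5}:
k:     0  1  2  3  4  5  6  7  8  9 10 11 12 13 14 15
g(k):  0  0  0  1  1  1  2  2  0  0  0  1  1  1  2  2
The P-positions (g = 0) in 0..15 are 0, 1, 2, 8, 9, 10.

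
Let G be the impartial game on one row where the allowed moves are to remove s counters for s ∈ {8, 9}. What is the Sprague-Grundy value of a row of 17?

0

Compute g(0), g(1), … for moves {8, 9}:
k:     0  1  2  3  4  5  6  7  8  9 10 11 12 13 14 15 16 17
g(k):  0  0  0  0  0  0  0  0  1  1  1  1  1  1  1  1  2  0
So g(17) = 0.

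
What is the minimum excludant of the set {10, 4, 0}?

1

0 is in the set but 1 is not, so the mex is 1.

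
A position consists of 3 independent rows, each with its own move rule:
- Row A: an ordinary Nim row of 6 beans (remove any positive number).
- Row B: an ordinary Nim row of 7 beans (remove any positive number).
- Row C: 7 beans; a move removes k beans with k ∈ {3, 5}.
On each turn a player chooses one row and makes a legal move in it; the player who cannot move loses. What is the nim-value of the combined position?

3

Row A is a plain Nim row of size 6, so its Grundy value is 6.
Row B is a plain Nim row of size 7, so its Grundy value is 7.
Grundy values for row C (subtraction set {3, 5}):
g(0) = mex{} = 0
g(1) = mex{} = 0
g(2) = mex{} = 0
g(3) = mex{0} = 1
g(4) = mex{0} = 1
g(5) = mex{0} = 1
g(6) = mex{0,1} = 2
g(7) = mex{0,1} = 2
So g(7) = 2.
By the Sprague-Grundy theorem, the Grundy value of a sum of independent games is the XOR of the component values.
Combined value = 6 ⊕ 7 ⊕ 2 = 3.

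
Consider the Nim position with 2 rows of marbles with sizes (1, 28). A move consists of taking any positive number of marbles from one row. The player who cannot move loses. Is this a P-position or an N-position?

N-position

Nim-sum: 1 ^ 28 = 29.
The nim-sum is 29 ≠ 0, so this is an N-position: the player to move can win.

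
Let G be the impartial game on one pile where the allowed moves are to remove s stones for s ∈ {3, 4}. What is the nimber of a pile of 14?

Compute g(0), g(1), … for moves {3, 4}:
g(0) = mex{} = 0
g(1) = mex{} = 0
g(2) = mex{} = 0
g(3) = mex{0} = 1
g(4) = mex{0} = 1
g(5) = mex{0} = 1
g(6) = mex{0,1} = 2
g(7) = mex{1} = 0
g(8) = mex{1} = 0
g(9) = mex{1,2} = 0
g(10) = mex{0,2} = 1
g(11) = mex{0} = 1
g(12) = mex{0} = 1
g(13) = mex{0,1} = 2
g(14) = mex{1} = 0
So g(14) = 0.

0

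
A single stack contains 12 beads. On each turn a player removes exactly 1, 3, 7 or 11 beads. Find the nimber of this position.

Build the Grundy sequence with g(k) = mex{g(k−s) : s ∈ {1, 3, 7, 11}, s ≤ k}:
k:     0  1  2  3  4  5  6  7  8  9 10 11 12
g(k):  0  1  0  1  0  1  0  1  0  1  0  1  0
So g(12) = 0.

0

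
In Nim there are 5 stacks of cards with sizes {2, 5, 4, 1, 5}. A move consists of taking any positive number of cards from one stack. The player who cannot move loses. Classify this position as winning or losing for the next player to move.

Winning position

Nim-sum: 2 ⊕ 5 ⊕ 4 ⊕ 1 ⊕ 5 = 7.
The nim-sum is 7 ≠ 0, so this is an N-position: the player to move can win.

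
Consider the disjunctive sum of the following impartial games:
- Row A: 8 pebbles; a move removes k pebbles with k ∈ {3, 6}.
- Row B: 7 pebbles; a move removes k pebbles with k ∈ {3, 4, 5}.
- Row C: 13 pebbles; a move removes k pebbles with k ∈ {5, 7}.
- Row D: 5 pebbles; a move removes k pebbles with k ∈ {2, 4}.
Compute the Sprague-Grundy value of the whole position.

2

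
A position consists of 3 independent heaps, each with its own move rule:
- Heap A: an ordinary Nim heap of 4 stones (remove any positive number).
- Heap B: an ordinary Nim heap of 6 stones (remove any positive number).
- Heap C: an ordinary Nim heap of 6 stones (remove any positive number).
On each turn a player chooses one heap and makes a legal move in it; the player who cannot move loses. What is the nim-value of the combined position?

4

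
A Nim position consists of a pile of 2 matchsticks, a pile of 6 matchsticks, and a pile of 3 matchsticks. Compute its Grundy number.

7

Nim-sum: 2 XOR 6 XOR 3 = 7.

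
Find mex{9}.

0

0 is not in the set, so the mex is 0.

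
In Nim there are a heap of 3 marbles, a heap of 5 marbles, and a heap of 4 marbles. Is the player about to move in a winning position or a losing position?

Winning position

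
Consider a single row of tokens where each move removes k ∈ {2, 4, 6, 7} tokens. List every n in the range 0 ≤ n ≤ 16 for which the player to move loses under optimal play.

0, 1, 9, 10

Grundy values for subtraction set {2, 4, 6, 7}:
k:     0  1  2  3  4  5  6  7  8  9 10 11 12 13 14 15 16
g(k):  0  0  1  1  2  2  3  3  4  0  0  1  1  2  2  3  3
The P-positions (g = 0) in 0..16 are 0, 1, 9, 10.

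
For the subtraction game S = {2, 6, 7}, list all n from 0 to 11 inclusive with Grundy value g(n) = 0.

0, 1, 4, 5, 9

Compute g(0), g(1), … for moves {2, 6, 7}:
k:     0  1  2  3  4  5  6  7  8  9 10 11
g(k):  0  0  1  1  0  0  1  1  2  0  3  1
The P-positions (g = 0) in 0..11 are 0, 1, 4, 5, 9.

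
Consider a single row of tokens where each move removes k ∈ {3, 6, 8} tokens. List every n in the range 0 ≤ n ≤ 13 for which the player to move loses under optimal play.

0, 1, 2, 11, 12, 13

Compute g(0), g(1), … for moves {3, 6, 8}:
g(0) = mex{} = 0
g(1) = mex{} = 0
g(2) = mex{} = 0
g(3) = mex{0} = 1
g(4) = mex{0} = 1
g(5) = mex{0} = 1
g(6) = mex{0,1} = 2
g(7) = mex{0,1} = 2
g(8) = mex{0,1} = 2
g(9) = mex{0,1,2} = 3
g(10) = mex{0,1,2} = 3
g(11) = mex{1,2} = 0
g(12) = mex{1,2,3} = 0
g(13) = mex{1,2,3} = 0
The P-positions (g = 0) in 0..13 are 0, 1, 2, 11, 12, 13.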